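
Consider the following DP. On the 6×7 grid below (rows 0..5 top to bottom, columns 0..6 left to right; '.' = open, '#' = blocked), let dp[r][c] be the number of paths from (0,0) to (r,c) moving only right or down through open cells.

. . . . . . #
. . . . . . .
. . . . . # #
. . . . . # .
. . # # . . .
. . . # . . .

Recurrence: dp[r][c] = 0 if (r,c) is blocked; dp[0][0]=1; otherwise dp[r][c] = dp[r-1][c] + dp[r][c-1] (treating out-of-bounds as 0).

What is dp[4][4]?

r\c   0   1   2   3   4   5   6
  0   1   1   1   1   1   1   0
  1   1   2   3   4   5   6   6
  2   1   3   6  10  15   0   0
  3   1   4  10  20  35   0   0
  4   1   5   0   0  35  35  35
  5   1   6   6   0  35  70 105

35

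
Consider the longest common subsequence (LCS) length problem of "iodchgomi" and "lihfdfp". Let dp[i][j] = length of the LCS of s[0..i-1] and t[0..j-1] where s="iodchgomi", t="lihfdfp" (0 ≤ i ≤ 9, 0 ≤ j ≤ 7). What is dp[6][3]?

   ''  l  i  h  f  d  f  p
''  0  0  0  0  0  0  0  0
 i  0  0  1  1  1  1  1  1
 o  0  0  1  1  1  1  1  1
 d  0  0  1  1  1  2  2  2
 c  0  0  1  1  1  2  2  2
 h  0  0  1  2  2  2  2  2
 g  0  0  1  2  2  2  2  2
 o  0  0  1  2  2  2  2  2
 m  0  0  1  2  2  2  2  2
 i  0  0  1  2  2  2  2  2

2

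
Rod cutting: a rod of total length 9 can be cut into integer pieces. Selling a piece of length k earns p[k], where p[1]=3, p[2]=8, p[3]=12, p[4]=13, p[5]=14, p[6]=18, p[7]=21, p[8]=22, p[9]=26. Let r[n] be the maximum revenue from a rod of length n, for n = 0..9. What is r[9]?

   n    0    1    2    3    4    5    6    7    8    9
r[n]    0    3    8   12   16   20   24   28   32   36

36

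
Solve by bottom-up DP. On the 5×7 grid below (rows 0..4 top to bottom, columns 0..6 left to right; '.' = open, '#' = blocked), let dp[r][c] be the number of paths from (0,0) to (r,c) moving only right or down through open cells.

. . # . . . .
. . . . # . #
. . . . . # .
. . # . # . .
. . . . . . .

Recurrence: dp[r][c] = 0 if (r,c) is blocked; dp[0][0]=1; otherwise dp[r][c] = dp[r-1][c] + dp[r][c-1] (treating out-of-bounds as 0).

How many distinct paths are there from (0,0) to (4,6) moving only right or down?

12

r\c   0   1   2   3   4   5   6
  0   1   1   0   0   0   0   0
  1   1   2   2   2   0   0   0
  2   1   3   5   7   7   0   0
  3   1   4   0   7   0   0   0
  4   1   5   5  12  12  12  12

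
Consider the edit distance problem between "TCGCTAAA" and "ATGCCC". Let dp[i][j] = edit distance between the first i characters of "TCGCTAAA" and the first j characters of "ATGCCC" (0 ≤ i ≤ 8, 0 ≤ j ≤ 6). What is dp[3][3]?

2

   ''  A  T  G  C  C  C
''  0  1  2  3  4  5  6
 T  1  1  1  2  3  4  5
 C  2  2  2  2  2  3  4
 G  3  3  3  2  3  3  4
 C  4  4  4  3  2  3  3
 T  5  5  4  4  3  3  4
 A  6  5  5  5  4  4  4
 A  7  6  6  6  5  5  5
 A  8  7  7  7  6  6  6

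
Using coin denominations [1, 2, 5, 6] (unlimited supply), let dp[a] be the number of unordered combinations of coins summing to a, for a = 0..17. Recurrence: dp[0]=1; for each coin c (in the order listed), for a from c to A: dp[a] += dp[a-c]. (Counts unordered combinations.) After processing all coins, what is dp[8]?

after  coin     0     1     2     3     4     5     6     7     8     9    10    11    12    13    14    15    16    17
          1     1     1     1     1     1     1     1     1     1     1     1     1     1     1     1     1     1     1
          2     1     1     2     2     3     3     4     4     5     5     6     6     7     7     8     8     9     9
          5     1     1     2     2     3     4     5     6     7     8    10    11    13    14    16    18    20    22
          6     1     1     2     2     3     4     6     7     9    10    13    15    19    21    25    28    33    37

9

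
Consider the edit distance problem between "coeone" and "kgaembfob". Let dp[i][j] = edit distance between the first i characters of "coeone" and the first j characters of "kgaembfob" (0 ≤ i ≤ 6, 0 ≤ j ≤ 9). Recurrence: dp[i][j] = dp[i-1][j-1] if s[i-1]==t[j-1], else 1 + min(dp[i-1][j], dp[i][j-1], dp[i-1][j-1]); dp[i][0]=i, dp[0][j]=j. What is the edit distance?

8

   ''  k  g  a  e  m  b  f  o  b
''  0  1  2  3  4  5  6  7  8  9
 c  1  1  2  3  4  5  6  7  8  9
 o  2  2  2  3  4  5  6  7  7  8
 e  3  3  3  3  3  4  5  6  7  8
 o  4  4  4  4  4  4  5  6  6  7
 n  5  5  5  5  5  5  5  6  7  7
 e  6  6  6  6  5  6  6  6  7  8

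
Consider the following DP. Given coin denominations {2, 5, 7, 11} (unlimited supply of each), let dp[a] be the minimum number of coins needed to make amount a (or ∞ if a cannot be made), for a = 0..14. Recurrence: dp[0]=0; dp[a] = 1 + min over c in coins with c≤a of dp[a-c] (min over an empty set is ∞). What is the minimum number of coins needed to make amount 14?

 a  0  1  2  3  4  5  6  7  8  9 10 11 12 13 14
dp  0  -  1  -  2  1  3  1  4  2  2  1  2  2  2
(- denotes ∞ / unreachable)

2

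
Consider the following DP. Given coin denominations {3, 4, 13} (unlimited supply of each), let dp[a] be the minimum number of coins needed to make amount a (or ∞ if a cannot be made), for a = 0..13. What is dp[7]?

2

 a  0  1  2  3  4  5  6  7  8  9 10 11 12 13
dp  0  -  -  1  1  -  2  2  2  3  3  3  3  1
(- denotes ∞ / unreachable)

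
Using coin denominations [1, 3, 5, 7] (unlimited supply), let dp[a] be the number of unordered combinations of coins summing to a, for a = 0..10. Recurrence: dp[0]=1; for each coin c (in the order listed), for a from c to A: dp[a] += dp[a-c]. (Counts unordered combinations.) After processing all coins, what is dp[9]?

after  coin     0     1     2     3     4     5     6     7     8     9    10
          1     1     1     1     1     1     1     1     1     1     1     1
          3     1     1     1     2     2     2     3     3     3     4     4
          5     1     1     1     2     2     3     4     4     5     6     7
          7     1     1     1     2     2     3     4     5     6     7     9

7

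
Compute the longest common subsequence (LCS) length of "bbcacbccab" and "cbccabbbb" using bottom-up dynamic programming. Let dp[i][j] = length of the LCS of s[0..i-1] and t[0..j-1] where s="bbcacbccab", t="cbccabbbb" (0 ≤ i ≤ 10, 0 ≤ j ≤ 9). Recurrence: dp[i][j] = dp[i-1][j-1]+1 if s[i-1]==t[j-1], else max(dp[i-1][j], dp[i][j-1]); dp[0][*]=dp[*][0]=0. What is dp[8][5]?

4

   ''  c  b  c  c  a  b  b  b  b
''  0  0  0  0  0  0  0  0  0  0
 b  0  0  1  1  1  1  1  1  1  1
 b  0  0  1  1  1  1  2  2  2  2
 c  0  1  1  2  2  2  2  2  2  2
 a  0  1  1  2  2  3  3  3  3  3
 c  0  1  1  2  3  3  3  3  3  3
 b  0  1  2  2  3  3  4  4  4  4
 c  0  1  2  3  3  3  4  4  4  4
 c  0  1  2  3  4  4  4  4  4  4
 a  0  1  2  3  4  5  5  5  5  5
 b  0  1  2  3  4  5  6  6  6  6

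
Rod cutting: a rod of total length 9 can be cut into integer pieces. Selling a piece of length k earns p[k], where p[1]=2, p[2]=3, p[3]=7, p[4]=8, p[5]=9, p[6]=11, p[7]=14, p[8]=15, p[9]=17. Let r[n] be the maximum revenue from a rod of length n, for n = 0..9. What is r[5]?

   n    0    1    2    3    4    5    6    7    8    9
r[n]    0    2    4    7    9   11   14   16   18   21

11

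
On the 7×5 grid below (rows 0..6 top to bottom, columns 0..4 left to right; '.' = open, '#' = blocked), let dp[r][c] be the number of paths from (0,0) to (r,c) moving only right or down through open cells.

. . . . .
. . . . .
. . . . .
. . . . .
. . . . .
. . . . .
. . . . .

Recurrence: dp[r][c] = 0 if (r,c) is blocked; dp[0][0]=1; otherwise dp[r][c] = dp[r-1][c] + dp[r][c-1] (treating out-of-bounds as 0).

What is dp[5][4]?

126

r\c   0   1   2   3   4
  0   1   1   1   1   1
  1   1   2   3   4   5
  2   1   3   6  10  15
  3   1   4  10  20  35
  4   1   5  15  35  70
  5   1   6  21  56 126
  6   1   7  28  84 210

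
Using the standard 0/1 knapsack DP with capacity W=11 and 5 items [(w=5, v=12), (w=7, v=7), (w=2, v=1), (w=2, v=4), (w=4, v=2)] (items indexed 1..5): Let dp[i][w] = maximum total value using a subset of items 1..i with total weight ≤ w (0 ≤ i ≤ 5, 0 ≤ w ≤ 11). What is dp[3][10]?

13

i\w   0   1   2   3   4   5   6   7   8   9  10  11
  0   0   0   0   0   0   0   0   0   0   0   0   0
  1   0   0   0   0   0  12  12  12  12  12  12  12
  2   0   0   0   0   0  12  12  12  12  12  12  12
  3   0   0   1   1   1  12  12  13  13  13  13  13
  4   0   0   4   4   5  12  12  16  16  17  17  17
  5   0   0   4   4   5  12  12  16  16  17  17  18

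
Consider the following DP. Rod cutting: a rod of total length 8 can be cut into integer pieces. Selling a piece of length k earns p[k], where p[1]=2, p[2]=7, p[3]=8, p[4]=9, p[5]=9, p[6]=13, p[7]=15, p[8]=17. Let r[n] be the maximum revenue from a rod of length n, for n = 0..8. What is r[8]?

   n    0    1    2    3    4    5    6    7    8
r[n]    0    2    7    9   14   16   21   23   28

28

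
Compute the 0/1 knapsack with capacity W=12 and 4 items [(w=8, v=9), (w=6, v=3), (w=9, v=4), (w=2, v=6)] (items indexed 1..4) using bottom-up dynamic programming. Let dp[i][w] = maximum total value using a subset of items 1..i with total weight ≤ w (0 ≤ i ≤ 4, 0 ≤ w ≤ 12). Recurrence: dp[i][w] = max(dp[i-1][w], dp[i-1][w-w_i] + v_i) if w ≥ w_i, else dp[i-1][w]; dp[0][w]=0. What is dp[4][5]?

6

i\w   0   1   2   3   4   5   6   7   8   9  10  11  12
  0   0   0   0   0   0   0   0   0   0   0   0   0   0
  1   0   0   0   0   0   0   0   0   9   9   9   9   9
  2   0   0   0   0   0   0   3   3   9   9   9   9   9
  3   0   0   0   0   0   0   3   3   9   9   9   9   9
  4   0   0   6   6   6   6   6   6   9   9  15  15  15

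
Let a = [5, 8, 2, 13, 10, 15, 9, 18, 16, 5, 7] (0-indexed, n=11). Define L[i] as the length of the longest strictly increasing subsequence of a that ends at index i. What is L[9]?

   i    0    1    2    3    4    5    6    7    8    9   10
a[i]    5    8    2   13   10   15    9   18   16    5    7
L[i]    1    2    1    3    3    4    3    5    5    2    3

2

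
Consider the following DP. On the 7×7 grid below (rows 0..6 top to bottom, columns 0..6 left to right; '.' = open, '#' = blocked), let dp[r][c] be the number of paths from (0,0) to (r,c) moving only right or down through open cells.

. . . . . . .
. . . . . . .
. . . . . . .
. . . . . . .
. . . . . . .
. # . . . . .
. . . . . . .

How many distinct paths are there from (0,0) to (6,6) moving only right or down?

888

r\c   0   1   2   3   4   5   6
  0   1   1   1   1   1   1   1
  1   1   2   3   4   5   6   7
  2   1   3   6  10  15  21  28
  3   1   4  10  20  35  56  84
  4   1   5  15  35  70 126 210
  5   1   0  15  50 120 246 456
  6   1   1  16  66 186 432 888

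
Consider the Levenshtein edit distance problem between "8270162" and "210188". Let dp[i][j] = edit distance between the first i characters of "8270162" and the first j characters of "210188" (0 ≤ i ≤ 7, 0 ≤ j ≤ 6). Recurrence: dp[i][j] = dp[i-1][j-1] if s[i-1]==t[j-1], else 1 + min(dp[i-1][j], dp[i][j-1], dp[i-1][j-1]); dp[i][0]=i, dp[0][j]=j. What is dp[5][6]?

4

   ''  2  1  0  1  8  8
''  0  1  2  3  4  5  6
 8  1  1  2  3  4  4  5
 2  2  1  2  3  4  5  5
 7  3  2  2  3  4  5  6
 0  4  3  3  2  3  4  5
 1  5  4  3  3  2  3  4
 6  6  5  4  4  3  3  4
 2  7  6  5  5  4  4  4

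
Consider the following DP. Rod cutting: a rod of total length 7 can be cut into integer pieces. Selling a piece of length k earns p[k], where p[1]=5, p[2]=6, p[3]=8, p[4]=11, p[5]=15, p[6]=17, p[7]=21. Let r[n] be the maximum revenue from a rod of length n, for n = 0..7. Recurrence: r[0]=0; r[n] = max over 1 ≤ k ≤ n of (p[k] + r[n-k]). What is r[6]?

   n    0    1    2    3    4    5    6    7
r[n]    0    5   10   15   20   25   30   35

30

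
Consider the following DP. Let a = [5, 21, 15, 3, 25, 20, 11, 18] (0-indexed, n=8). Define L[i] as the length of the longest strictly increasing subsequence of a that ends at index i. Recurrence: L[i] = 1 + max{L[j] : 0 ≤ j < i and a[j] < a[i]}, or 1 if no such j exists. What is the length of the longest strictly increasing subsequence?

3

   i    0    1    2    3    4    5    6    7
a[i]    5   21   15    3   25   20   11   18
L[i]    1    2    2    1    3    3    2    3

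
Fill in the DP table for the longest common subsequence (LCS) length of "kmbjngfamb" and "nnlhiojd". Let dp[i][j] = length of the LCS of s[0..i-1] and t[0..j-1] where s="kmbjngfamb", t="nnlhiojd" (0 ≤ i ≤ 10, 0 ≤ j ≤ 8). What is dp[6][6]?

   ''  n  n  l  h  i  o  j  d
''  0  0  0  0  0  0  0  0  0
 k  0  0  0  0  0  0  0  0  0
 m  0  0  0  0  0  0  0  0  0
 b  0  0  0  0  0  0  0  0  0
 j  0  0  0  0  0  0  0  1  1
 n  0  1  1  1  1  1  1  1  1
 g  0  1  1  1  1  1  1  1  1
 f  0  1  1  1  1  1  1  1  1
 a  0  1  1  1  1  1  1  1  1
 m  0  1  1  1  1  1  1  1  1
 b  0  1  1  1  1  1  1  1  1

1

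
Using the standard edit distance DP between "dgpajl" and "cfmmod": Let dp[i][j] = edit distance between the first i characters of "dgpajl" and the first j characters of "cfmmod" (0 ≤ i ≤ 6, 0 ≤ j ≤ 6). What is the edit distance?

6

   ''  c  f  m  m  o  d
''  0  1  2  3  4  5  6
 d  1  1  2  3  4  5  5
 g  2  2  2  3  4  5  6
 p  3  3  3  3  4  5  6
 a  4  4  4  4  4  5  6
 j  5  5  5  5  5  5  6
 l  6  6  6  6  6  6  6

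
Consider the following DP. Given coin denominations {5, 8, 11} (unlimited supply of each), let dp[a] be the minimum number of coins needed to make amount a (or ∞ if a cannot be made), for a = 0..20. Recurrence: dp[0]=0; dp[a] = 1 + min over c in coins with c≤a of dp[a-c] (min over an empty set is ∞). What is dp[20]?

 a  0  1  2  3  4  5  6  7  8  9 10 11 12 13 14 15 16 17 18 19 20
dp  0  -  -  -  -  1  -  -  1  -  2  1  -  2  -  3  2  -  3  2  4
(- denotes ∞ / unreachable)

4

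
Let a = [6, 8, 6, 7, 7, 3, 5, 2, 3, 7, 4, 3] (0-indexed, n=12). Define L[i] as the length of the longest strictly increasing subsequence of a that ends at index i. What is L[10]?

3

   i    0    1    2    3    4    5    6    7    8    9   10   11
a[i]    6    8    6    7    7    3    5    2    3    7    4    3
L[i]    1    2    1    2    2    1    2    1    2    3    3    2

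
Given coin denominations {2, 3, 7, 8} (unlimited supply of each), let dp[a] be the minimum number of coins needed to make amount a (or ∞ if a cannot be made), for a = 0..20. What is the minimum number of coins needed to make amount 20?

 a  0  1  2  3  4  5  6  7  8  9 10 11 12 13 14 15 16 17 18 19 20
dp  0  -  1  1  2  2  2  1  1  2  2  2  3  3  2  2  2  3  3  3  4
(- denotes ∞ / unreachable)

4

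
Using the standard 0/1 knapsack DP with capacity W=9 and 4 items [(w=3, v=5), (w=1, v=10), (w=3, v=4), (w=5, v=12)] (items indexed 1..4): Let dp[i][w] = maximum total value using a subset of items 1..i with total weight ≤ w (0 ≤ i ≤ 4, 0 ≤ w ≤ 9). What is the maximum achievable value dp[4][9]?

i\w   0   1   2   3   4   5   6   7   8   9
  0   0   0   0   0   0   0   0   0   0   0
  1   0   0   0   5   5   5   5   5   5   5
  2   0  10  10  10  15  15  15  15  15  15
  3   0  10  10  10  15  15  15  19  19  19
  4   0  10  10  10  15  15  22  22  22  27

27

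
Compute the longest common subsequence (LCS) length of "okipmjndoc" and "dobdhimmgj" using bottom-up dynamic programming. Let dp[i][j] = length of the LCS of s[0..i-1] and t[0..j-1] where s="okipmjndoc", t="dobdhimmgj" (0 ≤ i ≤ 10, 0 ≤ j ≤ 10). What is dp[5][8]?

   ''  d  o  b  d  h  i  m  m  g  j
''  0  0  0  0  0  0  0  0  0  0  0
 o  0  0  1  1  1  1  1  1  1  1  1
 k  0  0  1  1  1  1  1  1  1  1  1
 i  0  0  1  1  1  1  2  2  2  2  2
 p  0  0  1  1  1  1  2  2  2  2  2
 m  0  0  1  1  1  1  2  3  3  3  3
 j  0  0  1  1  1  1  2  3  3  3  4
 n  0  0  1  1  1  1  2  3  3  3  4
 d  0  1  1  1  2  2  2  3  3  3  4
 o  0  1  2  2  2  2  2  3  3  3  4
 c  0  1  2  2  2  2  2  3  3  3  4

3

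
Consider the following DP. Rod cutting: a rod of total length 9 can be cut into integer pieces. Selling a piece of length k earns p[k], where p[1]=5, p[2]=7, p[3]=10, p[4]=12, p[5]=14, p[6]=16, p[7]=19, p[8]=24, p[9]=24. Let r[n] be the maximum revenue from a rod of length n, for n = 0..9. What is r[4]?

20

   n    0    1    2    3    4    5    6    7    8    9
r[n]    0    5   10   15   20   25   30   35   40   45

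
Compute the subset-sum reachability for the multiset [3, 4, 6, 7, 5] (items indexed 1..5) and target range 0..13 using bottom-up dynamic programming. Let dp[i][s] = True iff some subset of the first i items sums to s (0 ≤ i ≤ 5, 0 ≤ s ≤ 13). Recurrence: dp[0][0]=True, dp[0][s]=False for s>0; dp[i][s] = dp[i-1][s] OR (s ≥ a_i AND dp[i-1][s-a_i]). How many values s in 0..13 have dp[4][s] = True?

9

i\s   0   1   2   3   4   5   6   7   8   9  10  11  12  13
  0   T   F   F   F   F   F   F   F   F   F   F   F   F   F
  1   T   F   F   T   F   F   F   F   F   F   F   F   F   F
  2   T   F   F   T   T   F   F   T   F   F   F   F   F   F
  3   T   F   F   T   T   F   T   T   F   T   T   F   F   T
  4   T   F   F   T   T   F   T   T   F   T   T   T   F   T
  5   T   F   F   T   T   T   T   T   T   T   T   T   T   T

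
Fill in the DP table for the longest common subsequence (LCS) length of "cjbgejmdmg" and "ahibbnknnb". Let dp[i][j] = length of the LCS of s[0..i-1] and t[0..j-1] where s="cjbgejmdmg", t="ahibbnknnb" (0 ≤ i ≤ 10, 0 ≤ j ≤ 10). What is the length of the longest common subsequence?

   ''  a  h  i  b  b  n  k  n  n  b
''  0  0  0  0  0  0  0  0  0  0  0
 c  0  0  0  0  0  0  0  0  0  0  0
 j  0  0  0  0  0  0  0  0  0  0  0
 b  0  0  0  0  1  1  1  1  1  1  1
 g  0  0  0  0  1  1  1  1  1  1  1
 e  0  0  0  0  1  1  1  1  1  1  1
 j  0  0  0  0  1  1  1  1  1  1  1
 m  0  0  0  0  1  1  1  1  1  1  1
 d  0  0  0  0  1  1  1  1  1  1  1
 m  0  0  0  0  1  1  1  1  1  1  1
 g  0  0  0  0  1  1  1  1  1  1  1

1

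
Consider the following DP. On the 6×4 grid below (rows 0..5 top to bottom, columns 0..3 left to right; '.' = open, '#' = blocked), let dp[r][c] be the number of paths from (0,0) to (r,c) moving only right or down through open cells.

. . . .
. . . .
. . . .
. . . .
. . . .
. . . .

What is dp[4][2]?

r\c   0   1   2   3
  0   1   1   1   1
  1   1   2   3   4
  2   1   3   6  10
  3   1   4  10  20
  4   1   5  15  35
  5   1   6  21  56

15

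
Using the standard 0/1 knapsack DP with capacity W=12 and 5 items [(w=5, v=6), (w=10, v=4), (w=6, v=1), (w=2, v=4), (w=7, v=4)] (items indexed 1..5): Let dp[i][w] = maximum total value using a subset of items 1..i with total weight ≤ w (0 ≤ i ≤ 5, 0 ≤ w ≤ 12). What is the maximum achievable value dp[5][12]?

10

i\w   0   1   2   3   4   5   6   7   8   9  10  11  12
  0   0   0   0   0   0   0   0   0   0   0   0   0   0
  1   0   0   0   0   0   6   6   6   6   6   6   6   6
  2   0   0   0   0   0   6   6   6   6   6   6   6   6
  3   0   0   0   0   0   6   6   6   6   6   6   7   7
  4   0   0   4   4   4   6   6  10  10  10  10  10  10
  5   0   0   4   4   4   6   6  10  10  10  10  10  10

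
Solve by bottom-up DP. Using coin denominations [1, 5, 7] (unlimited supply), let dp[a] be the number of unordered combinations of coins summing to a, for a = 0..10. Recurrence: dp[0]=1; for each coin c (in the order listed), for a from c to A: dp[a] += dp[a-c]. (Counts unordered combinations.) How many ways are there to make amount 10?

after  coin     0     1     2     3     4     5     6     7     8     9    10
          1     1     1     1     1     1     1     1     1     1     1     1
          5     1     1     1     1     1     2     2     2     2     2     3
          7     1     1     1     1     1     2     2     3     3     3     4

4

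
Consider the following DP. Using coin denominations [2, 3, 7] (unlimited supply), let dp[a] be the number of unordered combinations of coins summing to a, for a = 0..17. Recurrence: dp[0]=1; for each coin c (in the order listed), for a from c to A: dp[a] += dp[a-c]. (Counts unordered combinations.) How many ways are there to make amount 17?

6

after  coin     0     1     2     3     4     5     6     7     8     9    10    11    12    13    14    15    16    17
          2     1     0     1     0     1     0     1     0     1     0     1     0     1     0     1     0     1     0
          3     1     0     1     1     1     1     2     1     2     2     2     2     3     2     3     3     3     3
          7     1     0     1     1     1     1     2     2     2     3     3     3     4     4     5     5     6     6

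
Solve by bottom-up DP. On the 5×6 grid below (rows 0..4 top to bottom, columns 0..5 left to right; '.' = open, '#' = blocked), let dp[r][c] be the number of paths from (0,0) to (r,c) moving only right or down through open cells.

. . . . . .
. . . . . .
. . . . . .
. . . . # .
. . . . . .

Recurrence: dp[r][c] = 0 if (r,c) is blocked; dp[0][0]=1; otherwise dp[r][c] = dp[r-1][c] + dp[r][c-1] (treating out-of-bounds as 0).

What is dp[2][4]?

15

r\c   0   1   2   3   4   5
  0   1   1   1   1   1   1
  1   1   2   3   4   5   6
  2   1   3   6  10  15  21
  3   1   4  10  20   0  21
  4   1   5  15  35  35  56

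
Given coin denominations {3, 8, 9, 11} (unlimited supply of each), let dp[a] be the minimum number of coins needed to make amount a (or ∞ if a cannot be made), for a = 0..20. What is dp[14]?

 a  0  1  2  3  4  5  6  7  8  9 10 11 12 13 14 15 16 17 18 19 20
dp  0  -  -  1  -  -  2  -  1  1  -  1  2  -  2  3  2  2  2  2  2
(- denotes ∞ / unreachable)

2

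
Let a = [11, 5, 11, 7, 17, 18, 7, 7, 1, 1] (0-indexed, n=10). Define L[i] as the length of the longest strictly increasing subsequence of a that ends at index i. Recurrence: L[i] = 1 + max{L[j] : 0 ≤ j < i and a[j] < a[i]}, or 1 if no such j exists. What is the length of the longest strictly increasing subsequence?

4

   i    0    1    2    3    4    5    6    7    8    9
a[i]   11    5   11    7   17   18    7    7    1    1
L[i]    1    1    2    2    3    4    2    2    1    1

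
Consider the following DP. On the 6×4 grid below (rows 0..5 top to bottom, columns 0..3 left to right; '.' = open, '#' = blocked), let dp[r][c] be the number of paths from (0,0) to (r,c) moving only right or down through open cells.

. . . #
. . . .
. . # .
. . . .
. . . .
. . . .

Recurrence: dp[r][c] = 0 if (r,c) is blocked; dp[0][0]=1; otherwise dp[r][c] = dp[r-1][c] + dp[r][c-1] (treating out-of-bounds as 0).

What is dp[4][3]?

r\c   0   1   2   3
  0   1   1   1   0
  1   1   2   3   3
  2   1   3   0   3
  3   1   4   4   7
  4   1   5   9  16
  5   1   6  15  31

16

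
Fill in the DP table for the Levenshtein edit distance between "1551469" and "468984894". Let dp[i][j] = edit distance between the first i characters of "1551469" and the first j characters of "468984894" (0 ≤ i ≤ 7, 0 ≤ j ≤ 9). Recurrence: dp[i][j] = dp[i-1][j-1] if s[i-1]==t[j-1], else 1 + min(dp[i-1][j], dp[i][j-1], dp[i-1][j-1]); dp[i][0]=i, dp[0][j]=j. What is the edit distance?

7

   ''  4  6  8  9  8  4  8  9  4
''  0  1  2  3  4  5  6  7  8  9
 1  1  1  2  3  4  5  6  7  8  9
 5  2  2  2  3  4  5  6  7  8  9
 5  3  3  3  3  4  5  6  7  8  9
 1  4  4  4  4  4  5  6  7  8  9
 4  5  4  5  5  5  5  5  6  7  8
 6  6  5  4  5  6  6  6  6  7  8
 9  7  6  5  5  5  6  7  7  6  7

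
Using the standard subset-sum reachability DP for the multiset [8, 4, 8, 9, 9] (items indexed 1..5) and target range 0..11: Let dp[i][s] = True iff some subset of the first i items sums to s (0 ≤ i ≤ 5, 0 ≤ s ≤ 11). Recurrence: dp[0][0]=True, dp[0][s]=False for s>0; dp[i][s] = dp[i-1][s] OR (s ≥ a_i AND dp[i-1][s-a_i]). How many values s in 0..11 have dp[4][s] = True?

i\s   0   1   2   3   4   5   6   7   8   9  10  11
  0   T   F   F   F   F   F   F   F   F   F   F   F
  1   T   F   F   F   F   F   F   F   T   F   F   F
  2   T   F   F   F   T   F   F   F   T   F   F   F
  3   T   F   F   F   T   F   F   F   T   F   F   F
  4   T   F   F   F   T   F   F   F   T   T   F   F
  5   T   F   F   F   T   F   F   F   T   T   F   F

4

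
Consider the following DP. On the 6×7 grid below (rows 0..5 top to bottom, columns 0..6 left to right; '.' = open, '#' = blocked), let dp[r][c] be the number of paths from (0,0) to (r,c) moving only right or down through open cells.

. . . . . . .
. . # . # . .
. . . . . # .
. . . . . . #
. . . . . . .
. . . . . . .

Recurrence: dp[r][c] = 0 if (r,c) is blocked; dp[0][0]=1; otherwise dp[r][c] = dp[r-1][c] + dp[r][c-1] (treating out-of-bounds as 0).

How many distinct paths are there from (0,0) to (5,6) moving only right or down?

185

r\c   0   1   2   3   4   5   6
  0   1   1   1   1   1   1   1
  1   1   2   0   1   0   1   2
  2   1   3   3   4   4   0   2
  3   1   4   7  11  15  15   0
  4   1   5  12  23  38  53  53
  5   1   6  18  41  79 132 185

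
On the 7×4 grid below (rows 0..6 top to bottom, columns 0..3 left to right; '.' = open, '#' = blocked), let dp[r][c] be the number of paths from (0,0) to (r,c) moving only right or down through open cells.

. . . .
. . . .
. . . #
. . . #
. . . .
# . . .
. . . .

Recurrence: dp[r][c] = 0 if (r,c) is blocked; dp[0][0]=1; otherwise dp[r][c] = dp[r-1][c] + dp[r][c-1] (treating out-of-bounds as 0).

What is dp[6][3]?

r\c   0   1   2   3
  0   1   1   1   1
  1   1   2   3   4
  2   1   3   6   0
  3   1   4  10   0
  4   1   5  15  15
  5   0   5  20  35
  6   0   5  25  60

60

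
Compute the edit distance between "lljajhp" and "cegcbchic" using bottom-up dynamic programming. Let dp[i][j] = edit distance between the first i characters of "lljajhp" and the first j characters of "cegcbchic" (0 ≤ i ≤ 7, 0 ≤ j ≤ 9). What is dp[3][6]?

   ''  c  e  g  c  b  c  h  i  c
''  0  1  2  3  4  5  6  7  8  9
 l  1  1  2  3  4  5  6  7  8  9
 l  2  2  2  3  4  5  6  7  8  9
 j  3  3  3  3  4  5  6  7  8  9
 a  4  4  4  4  4  5  6  7  8  9
 j  5  5  5  5  5  5  6  7  8  9
 h  6  6  6  6  6  6  6  6  7  8
 p  7  7  7  7  7  7  7  7  7  8

6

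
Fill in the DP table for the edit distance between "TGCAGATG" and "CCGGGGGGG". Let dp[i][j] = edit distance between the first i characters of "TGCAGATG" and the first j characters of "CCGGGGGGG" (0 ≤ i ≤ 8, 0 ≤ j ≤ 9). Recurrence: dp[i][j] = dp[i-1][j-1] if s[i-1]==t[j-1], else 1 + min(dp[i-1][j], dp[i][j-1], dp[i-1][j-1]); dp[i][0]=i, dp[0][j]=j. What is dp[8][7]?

   ''  C  C  G  G  G  G  G  G  G
''  0  1  2  3  4  5  6  7  8  9
 T  1  1  2  3  4  5  6  7  8  9
 G  2  2  2  2  3  4  5  6  7  8
 C  3  2  2  3  3  4  5  6  7  8
 A  4  3  3  3  4  4  5  6  7  8
 G  5  4  4  3  3  4  4  5  6  7
 A  6  5  5  4  4  4  5  5  6  7
 T  7  6  6  5  5  5  5  6  6  7
 G  8  7  7  6  5  5  5  5  6  6

5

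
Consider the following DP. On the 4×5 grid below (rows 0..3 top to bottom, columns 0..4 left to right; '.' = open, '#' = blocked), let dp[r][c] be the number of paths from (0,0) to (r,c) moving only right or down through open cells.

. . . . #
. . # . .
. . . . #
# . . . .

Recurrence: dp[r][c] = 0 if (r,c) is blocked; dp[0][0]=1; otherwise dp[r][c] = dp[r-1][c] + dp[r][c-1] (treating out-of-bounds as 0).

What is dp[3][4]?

10

r\c   0   1   2   3   4
  0   1   1   1   1   0
  1   1   2   0   1   1
  2   1   3   3   4   0
  3   0   3   6  10  10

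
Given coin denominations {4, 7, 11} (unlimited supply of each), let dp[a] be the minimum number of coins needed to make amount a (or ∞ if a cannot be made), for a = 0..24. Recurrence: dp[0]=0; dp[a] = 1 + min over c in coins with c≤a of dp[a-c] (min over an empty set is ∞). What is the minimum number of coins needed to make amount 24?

 a  0  1  2  3  4  5  6  7  8  9 10 11 12 13 14 15 16 17 18 19 20 21 22 23 24
dp  0  -  -  -  1  -  -  1  2  -  -  1  3  -  2  2  4  -  2  3  5  3  2  4  6
(- denotes ∞ / unreachable)

6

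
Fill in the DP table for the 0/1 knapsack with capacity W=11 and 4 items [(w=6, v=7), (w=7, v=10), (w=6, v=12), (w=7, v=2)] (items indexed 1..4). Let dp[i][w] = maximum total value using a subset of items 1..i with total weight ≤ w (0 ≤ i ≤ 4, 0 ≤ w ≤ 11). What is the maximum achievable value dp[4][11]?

i\w   0   1   2   3   4   5   6   7   8   9  10  11
  0   0   0   0   0   0   0   0   0   0   0   0   0
  1   0   0   0   0   0   0   7   7   7   7   7   7
  2   0   0   0   0   0   0   7  10  10  10  10  10
  3   0   0   0   0   0   0  12  12  12  12  12  12
  4   0   0   0   0   0   0  12  12  12  12  12  12

12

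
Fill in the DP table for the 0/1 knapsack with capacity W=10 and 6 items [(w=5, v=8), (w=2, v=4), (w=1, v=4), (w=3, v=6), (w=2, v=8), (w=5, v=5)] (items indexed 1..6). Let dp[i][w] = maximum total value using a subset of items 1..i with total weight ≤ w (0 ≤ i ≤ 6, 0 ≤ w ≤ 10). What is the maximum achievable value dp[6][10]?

i\w   0   1   2   3   4   5   6   7   8   9  10
  0   0   0   0   0   0   0   0   0   0   0   0
  1   0   0   0   0   0   8   8   8   8   8   8
  2   0   0   4   4   4   8   8  12  12  12  12
  3   0   4   4   8   8   8  12  12  16  16  16
  4   0   4   4   8  10  10  14  14  16  18  18
  5   0   4   8  12  12  16  18  18  22  22  24
  6   0   4   8  12  12  16  18  18  22  22  24

24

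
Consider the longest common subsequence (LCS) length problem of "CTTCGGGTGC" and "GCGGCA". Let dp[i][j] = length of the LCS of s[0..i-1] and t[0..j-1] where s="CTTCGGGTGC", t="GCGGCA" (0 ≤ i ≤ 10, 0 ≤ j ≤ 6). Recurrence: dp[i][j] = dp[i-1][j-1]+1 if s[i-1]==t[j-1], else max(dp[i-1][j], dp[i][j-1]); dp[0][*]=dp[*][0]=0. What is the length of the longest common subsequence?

   ''  G  C  G  G  C  A
''  0  0  0  0  0  0  0
 C  0  0  1  1  1  1  1
 T  0  0  1  1  1  1  1
 T  0  0  1  1  1  1  1
 C  0  0  1  1  1  2  2
 G  0  1  1  2  2  2  2
 G  0  1  1  2  3  3  3
 G  0  1  1  2  3  3  3
 T  0  1  1  2  3  3  3
 G  0  1  1  2  3  3  3
 C  0  1  2  2  3  4  4

4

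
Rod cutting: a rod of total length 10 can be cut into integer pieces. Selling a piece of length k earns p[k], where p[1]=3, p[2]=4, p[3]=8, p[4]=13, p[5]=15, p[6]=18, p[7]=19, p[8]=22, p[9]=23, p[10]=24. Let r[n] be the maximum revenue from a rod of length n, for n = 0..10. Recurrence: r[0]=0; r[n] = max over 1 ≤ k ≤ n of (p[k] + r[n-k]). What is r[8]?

   n    0    1    2    3    4    5    6    7    8    9   10
r[n]    0    3    6    9   13   16   19   22   26   29   32

26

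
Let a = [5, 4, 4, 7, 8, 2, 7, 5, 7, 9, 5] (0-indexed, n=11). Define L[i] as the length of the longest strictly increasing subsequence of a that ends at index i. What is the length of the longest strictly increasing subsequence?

4

   i    0    1    2    3    4    5    6    7    8    9   10
a[i]    5    4    4    7    8    2    7    5    7    9    5
L[i]    1    1    1    2    3    1    2    2    3    4    2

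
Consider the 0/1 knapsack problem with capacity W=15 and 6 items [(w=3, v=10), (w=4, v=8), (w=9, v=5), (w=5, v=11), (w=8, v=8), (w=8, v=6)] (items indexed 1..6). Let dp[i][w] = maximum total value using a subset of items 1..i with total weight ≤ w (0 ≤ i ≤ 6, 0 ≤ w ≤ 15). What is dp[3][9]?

i\w   0   1   2   3   4   5   6   7   8   9  10  11  12  13  14  15
  0   0   0   0   0   0   0   0   0   0   0   0   0   0   0   0   0
  1   0   0   0  10  10  10  10  10  10  10  10  10  10  10  10  10
  2   0   0   0  10  10  10  10  18  18  18  18  18  18  18  18  18
  3   0   0   0  10  10  10  10  18  18  18  18  18  18  18  18  18
  4   0   0   0  10  10  11  11  18  21  21  21  21  29  29  29  29
  5   0   0   0  10  10  11  11  18  21  21  21  21  29  29  29  29
  6   0   0   0  10  10  11  11  18  21  21  21  21  29  29  29  29

18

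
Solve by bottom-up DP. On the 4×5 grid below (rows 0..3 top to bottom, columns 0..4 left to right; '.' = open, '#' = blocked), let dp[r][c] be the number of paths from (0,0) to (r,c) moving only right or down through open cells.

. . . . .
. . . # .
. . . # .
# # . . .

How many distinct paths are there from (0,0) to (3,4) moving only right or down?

7

r\c   0   1   2   3   4
  0   1   1   1   1   1
  1   1   2   3   0   1
  2   1   3   6   0   1
  3   0   0   6   6   7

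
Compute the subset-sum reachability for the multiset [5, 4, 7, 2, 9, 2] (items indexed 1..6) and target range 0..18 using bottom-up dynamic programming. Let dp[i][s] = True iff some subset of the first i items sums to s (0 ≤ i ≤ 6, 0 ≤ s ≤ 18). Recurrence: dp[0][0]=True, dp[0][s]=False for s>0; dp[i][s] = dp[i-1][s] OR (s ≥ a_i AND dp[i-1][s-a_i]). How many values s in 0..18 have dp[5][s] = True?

i\s   0   1   2   3   4   5   6   7   8   9  10  11  12  13  14  15  16  17  18
  0   T   F   F   F   F   F   F   F   F   F   F   F   F   F   F   F   F   F   F
  1   T   F   F   F   F   T   F   F   F   F   F   F   F   F   F   F   F   F   F
  2   T   F   F   F   T   T   F   F   F   T   F   F   F   F   F   F   F   F   F
  3   T   F   F   F   T   T   F   T   F   T   F   T   T   F   F   F   T   F   F
  4   T   F   T   F   T   T   T   T   F   T   F   T   T   T   T   F   T   F   T
  5   T   F   T   F   T   T   T   T   F   T   F   T   T   T   T   T   T   F   T
  6   T   F   T   F   T   T   T   T   T   T   F   T   T   T   T   T   T   T   T

14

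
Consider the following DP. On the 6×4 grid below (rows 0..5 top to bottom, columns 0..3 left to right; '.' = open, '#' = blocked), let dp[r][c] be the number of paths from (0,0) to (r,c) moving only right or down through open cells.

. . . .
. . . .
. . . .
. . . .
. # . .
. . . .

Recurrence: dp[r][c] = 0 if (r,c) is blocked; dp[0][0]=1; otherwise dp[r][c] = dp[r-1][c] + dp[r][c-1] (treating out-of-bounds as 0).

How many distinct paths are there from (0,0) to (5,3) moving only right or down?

41

r\c   0   1   2   3
  0   1   1   1   1
  1   1   2   3   4
  2   1   3   6  10
  3   1   4  10  20
  4   1   0  10  30
  5   1   1  11  41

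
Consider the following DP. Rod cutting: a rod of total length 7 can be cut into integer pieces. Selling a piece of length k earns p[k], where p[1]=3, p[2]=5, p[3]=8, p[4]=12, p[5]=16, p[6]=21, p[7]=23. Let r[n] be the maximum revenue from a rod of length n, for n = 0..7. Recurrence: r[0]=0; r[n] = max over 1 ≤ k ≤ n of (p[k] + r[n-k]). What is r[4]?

   n    0    1    2    3    4    5    6    7
r[n]    0    3    6    9   12   16   21   24

12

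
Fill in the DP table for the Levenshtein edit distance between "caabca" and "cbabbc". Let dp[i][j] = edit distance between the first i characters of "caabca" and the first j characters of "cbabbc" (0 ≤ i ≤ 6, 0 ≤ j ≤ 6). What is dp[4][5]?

   ''  c  b  a  b  b  c
''  0  1  2  3  4  5  6
 c  1  0  1  2  3  4  5
 a  2  1  1  1  2  3  4
 a  3  2  2  1  2  3  4
 b  4  3  2  2  1  2  3
 c  5  4  3  3  2  2  2
 a  6  5  4  3  3  3  3

2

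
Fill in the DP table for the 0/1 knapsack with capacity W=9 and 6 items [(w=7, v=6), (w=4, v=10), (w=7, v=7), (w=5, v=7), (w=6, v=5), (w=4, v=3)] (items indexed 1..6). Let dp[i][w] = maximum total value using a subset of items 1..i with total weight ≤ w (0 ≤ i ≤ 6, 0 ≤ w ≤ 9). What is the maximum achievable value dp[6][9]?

17

i\w   0   1   2   3   4   5   6   7   8   9
  0   0   0   0   0   0   0   0   0   0   0
  1   0   0   0   0   0   0   0   6   6   6
  2   0   0   0   0  10  10  10  10  10  10
  3   0   0   0   0  10  10  10  10  10  10
  4   0   0   0   0  10  10  10  10  10  17
  5   0   0   0   0  10  10  10  10  10  17
  6   0   0   0   0  10  10  10  10  13  17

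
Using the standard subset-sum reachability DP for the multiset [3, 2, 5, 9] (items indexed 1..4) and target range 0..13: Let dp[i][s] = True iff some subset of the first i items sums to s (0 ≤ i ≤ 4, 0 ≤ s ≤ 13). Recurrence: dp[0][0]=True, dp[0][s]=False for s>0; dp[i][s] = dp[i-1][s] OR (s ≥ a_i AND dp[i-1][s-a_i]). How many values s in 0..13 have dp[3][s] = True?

7

i\s   0   1   2   3   4   5   6   7   8   9  10  11  12  13
  0   T   F   F   F   F   F   F   F   F   F   F   F   F   F
  1   T   F   F   T   F   F   F   F   F   F   F   F   F   F
  2   T   F   T   T   F   T   F   F   F   F   F   F   F   F
  3   T   F   T   T   F   T   F   T   T   F   T   F   F   F
  4   T   F   T   T   F   T   F   T   T   T   T   T   T   F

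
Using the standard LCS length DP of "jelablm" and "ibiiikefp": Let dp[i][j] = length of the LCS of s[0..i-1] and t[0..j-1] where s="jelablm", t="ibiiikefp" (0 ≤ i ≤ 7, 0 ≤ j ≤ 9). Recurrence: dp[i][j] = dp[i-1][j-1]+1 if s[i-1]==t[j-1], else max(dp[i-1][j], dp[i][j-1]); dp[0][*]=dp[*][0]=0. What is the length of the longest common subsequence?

1

   ''  i  b  i  i  i  k  e  f  p
''  0  0  0  0  0  0  0  0  0  0
 j  0  0  0  0  0  0  0  0  0  0
 e  0  0  0  0  0  0  0  1  1  1
 l  0  0  0  0  0  0  0  1  1  1
 a  0  0  0  0  0  0  0  1  1  1
 b  0  0  1  1  1  1  1  1  1  1
 l  0  0  1  1  1  1  1  1  1  1
 m  0  0  1  1  1  1  1  1  1  1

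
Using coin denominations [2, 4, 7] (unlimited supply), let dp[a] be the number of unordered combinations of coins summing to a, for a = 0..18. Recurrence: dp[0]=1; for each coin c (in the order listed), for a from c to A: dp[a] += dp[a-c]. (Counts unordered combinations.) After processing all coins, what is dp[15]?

after  coin     0     1     2     3     4     5     6     7     8     9    10    11    12    13    14    15    16    17    18
          2     1     0     1     0     1     0     1     0     1     0     1     0     1     0     1     0     1     0     1
          4     1     0     1     0     2     0     2     0     3     0     3     0     4     0     4     0     5     0     5
          7     1     0     1     0     2     0     2     1     3     1     3     2     4     2     5     3     6     3     7

3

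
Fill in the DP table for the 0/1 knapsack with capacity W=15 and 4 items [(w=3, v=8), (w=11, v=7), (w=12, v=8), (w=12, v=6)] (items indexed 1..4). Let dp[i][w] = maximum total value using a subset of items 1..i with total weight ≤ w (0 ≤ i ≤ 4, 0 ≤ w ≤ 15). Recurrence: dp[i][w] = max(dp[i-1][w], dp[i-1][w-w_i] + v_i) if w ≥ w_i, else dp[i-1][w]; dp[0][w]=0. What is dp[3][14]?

15

i\w   0   1   2   3   4   5   6   7   8   9  10  11  12  13  14  15
  0   0   0   0   0   0   0   0   0   0   0   0   0   0   0   0   0
  1   0   0   0   8   8   8   8   8   8   8   8   8   8   8   8   8
  2   0   0   0   8   8   8   8   8   8   8   8   8   8   8  15  15
  3   0   0   0   8   8   8   8   8   8   8   8   8   8   8  15  16
  4   0   0   0   8   8   8   8   8   8   8   8   8   8   8  15  16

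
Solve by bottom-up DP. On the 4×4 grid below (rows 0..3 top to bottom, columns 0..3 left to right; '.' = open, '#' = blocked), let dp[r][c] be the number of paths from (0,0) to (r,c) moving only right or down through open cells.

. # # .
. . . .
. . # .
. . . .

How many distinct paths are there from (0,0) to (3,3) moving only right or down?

4

r\c   0   1   2   3
  0   1   0   0   0
  1   1   1   1   1
  2   1   2   0   1
  3   1   3   3   4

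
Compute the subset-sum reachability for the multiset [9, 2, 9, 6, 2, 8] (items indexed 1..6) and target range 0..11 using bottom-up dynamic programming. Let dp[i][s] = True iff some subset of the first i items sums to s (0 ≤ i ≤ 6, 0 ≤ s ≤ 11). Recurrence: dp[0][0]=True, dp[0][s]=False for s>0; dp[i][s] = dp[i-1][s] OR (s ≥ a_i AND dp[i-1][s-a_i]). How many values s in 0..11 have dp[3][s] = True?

4

i\s   0   1   2   3   4   5   6   7   8   9  10  11
  0   T   F   F   F   F   F   F   F   F   F   F   F
  1   T   F   F   F   F   F   F   F   F   T   F   F
  2   T   F   T   F   F   F   F   F   F   T   F   T
  3   T   F   T   F   F   F   F   F   F   T   F   T
  4   T   F   T   F   F   F   T   F   T   T   F   T
  5   T   F   T   F   T   F   T   F   T   T   T   T
  6   T   F   T   F   T   F   T   F   T   T   T   T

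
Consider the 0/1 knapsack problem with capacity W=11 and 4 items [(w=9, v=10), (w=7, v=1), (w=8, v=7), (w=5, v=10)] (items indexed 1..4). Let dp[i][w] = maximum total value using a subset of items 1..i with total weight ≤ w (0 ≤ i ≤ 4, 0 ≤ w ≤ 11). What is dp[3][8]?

7

i\w   0   1   2   3   4   5   6   7   8   9  10  11
  0   0   0   0   0   0   0   0   0   0   0   0   0
  1   0   0   0   0   0   0   0   0   0  10  10  10
  2   0   0   0   0   0   0   0   1   1  10  10  10
  3   0   0   0   0   0   0   0   1   7  10  10  10
  4   0   0   0   0   0  10  10  10  10  10  10  10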